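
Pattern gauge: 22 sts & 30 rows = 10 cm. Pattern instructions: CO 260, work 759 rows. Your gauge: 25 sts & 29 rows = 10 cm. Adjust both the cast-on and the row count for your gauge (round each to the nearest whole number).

Cast on 295 stitches; work 734 rows.

Stitches: 260 × 25/22 = 295.45 → 295.
Rows: 759 × 29/30 = 733.70 → 734.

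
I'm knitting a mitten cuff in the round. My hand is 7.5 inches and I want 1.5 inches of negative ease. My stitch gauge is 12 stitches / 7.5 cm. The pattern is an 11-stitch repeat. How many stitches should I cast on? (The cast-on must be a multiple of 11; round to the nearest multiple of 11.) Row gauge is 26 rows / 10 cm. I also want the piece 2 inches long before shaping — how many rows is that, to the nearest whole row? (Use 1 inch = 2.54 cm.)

Cast on 22 stitches; work 13 rows.

Finished = 7.5 − 1.5 = 6 inches.
6 inches × 2.54 = 15.24 cm.
12/7.5 = 1.6 sts per cm; 15.24 × 1.6 = 24.38 sts.
Nearest multiple of 11 → 22.
2 inches = 5.08 cm; × 2.6 = 13.21 → 13 rows.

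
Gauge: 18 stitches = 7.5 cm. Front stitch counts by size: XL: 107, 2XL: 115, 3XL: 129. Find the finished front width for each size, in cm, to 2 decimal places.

XL 44.58 cm; 2XL 47.92 cm; 3XL 53.75 cm.

18/7.5 = 2.4 sts per cm.
XL: 107 / 2.4 = 44.583 → 44.58 cm.
2XL: 115 / 2.4 = 47.917 → 47.92 cm.
3XL: 129 / 2.4 = 53.750 → 53.75 cm.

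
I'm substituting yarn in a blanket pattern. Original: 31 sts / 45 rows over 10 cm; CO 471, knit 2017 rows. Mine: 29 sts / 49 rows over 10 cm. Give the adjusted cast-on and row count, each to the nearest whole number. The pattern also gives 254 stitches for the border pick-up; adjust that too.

Stitches: 471 × 29/31 = 440.61 → 441.
Rows: 2017 × 49/45 = 2196.29 → 2196.
border pick-up: 254 × 29/31 = 237.61 → 238.

Cast on 441 stitches; work 2196 rows; border pick-up 238 stitches.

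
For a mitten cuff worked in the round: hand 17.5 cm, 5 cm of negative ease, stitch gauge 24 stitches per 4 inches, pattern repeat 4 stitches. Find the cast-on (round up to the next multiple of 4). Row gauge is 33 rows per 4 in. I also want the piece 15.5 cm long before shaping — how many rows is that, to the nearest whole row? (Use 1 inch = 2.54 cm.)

Cast on 32 stitches; work 50 rows.

Finished = 17.5 − 5 = 12.5 cm.
12.5 cm × 1/2.54 = 4.92 inches.
24/4 = 6 sts per in; 4.92 × 6 = 29.53 sts.
Next multiple of 4 → 32.
15.5 cm = 6.10 inches; × 8.25 = 50.34 → 50 rows.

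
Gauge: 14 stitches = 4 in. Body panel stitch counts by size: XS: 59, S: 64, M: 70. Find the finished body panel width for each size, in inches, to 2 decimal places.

14/4 = 3.5 sts per in.
XS: 59 / 3.5 = 16.857 → 16.86 in.
S: 64 / 3.5 = 18.286 → 18.29 in.
M: 70 / 3.5 = 20.000 → 20.00 in.

XS 16.86 inches; S 18.29 inches; M 20.00 inches.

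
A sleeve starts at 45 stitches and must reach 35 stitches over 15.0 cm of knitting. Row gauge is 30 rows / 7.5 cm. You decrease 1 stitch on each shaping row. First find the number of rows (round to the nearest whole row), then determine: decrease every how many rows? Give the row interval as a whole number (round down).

Rows = 15.0 × 4 = 60.0 → 60 rows.
Stitches to remove: 10 → 10 shaping rows (at 1 st each).
60 / 10 = 6.00 → every 6 rows.

Decrease every 6th row.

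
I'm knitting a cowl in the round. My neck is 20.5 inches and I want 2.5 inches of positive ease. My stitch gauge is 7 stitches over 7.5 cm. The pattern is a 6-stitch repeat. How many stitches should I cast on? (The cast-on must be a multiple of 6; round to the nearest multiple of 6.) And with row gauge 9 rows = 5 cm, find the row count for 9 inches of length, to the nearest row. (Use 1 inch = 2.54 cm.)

Cast on 54 stitches; work 41 rows.

Finished = 20.5 + 2.5 = 23 inches.
23 inches × 2.54 = 58.42 cm.
7/7.5 = 0.933 sts per cm; 58.42 × 0.933 = 54.53 sts.
Nearest multiple of 6 → 54.
9 inches = 22.86 cm; × 1.8 = 41.15 → 41 rows.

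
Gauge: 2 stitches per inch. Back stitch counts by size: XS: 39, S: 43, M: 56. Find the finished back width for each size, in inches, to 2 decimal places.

2/1 = 2 sts per in.
XS: 39 / 2 = 19.500 → 19.50 in.
S: 43 / 2 = 21.500 → 21.50 in.
M: 56 / 2 = 28.000 → 28.00 in.

XS 19.50 inches; S 21.50 inches; M 28.00 inches.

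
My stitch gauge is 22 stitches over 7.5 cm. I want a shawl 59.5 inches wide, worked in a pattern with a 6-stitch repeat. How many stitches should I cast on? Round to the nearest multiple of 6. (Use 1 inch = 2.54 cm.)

59.5 in = 59.5 × 2.54 = 151.13 cm.
22 / 7.5 = 2.933 sts/cm.
151.13 × 2.933 = 443.31 sts.
→ 444.

444 stitches.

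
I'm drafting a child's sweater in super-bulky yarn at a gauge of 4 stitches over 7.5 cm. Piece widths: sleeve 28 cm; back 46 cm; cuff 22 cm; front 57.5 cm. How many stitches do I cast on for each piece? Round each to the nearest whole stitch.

Rate = 4/7.5 = 0.533 sts per cm.
sleeve: 28 × 0.533 = 14.93 → 15.
back: 46 × 0.533 = 24.53 → 25.
cuff: 22 × 0.533 = 11.73 → 12.
front: 57.5 × 0.533 = 30.67 → 31.

sleeve 15; back 25; cuff 12; front 31.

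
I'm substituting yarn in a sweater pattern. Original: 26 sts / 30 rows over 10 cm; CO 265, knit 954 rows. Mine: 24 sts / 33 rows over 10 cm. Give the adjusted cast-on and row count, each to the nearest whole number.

Cast on 245 stitches; work 1049 rows.

Stitches: 265 × 24/26 = 244.62 → 245.
Rows: 954 × 33/30 = 1049.40 → 1049.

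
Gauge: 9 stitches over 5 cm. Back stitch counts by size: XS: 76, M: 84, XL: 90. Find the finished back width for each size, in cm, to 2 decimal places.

9/5 = 1.8 sts per cm.
XS: 76 / 1.8 = 42.222 → 42.22 cm.
M: 84 / 1.8 = 46.667 → 46.67 cm.
XL: 90 / 1.8 = 50.000 → 50.00 cm.

XS 42.22 cm; M 46.67 cm; XL 50.00 cm.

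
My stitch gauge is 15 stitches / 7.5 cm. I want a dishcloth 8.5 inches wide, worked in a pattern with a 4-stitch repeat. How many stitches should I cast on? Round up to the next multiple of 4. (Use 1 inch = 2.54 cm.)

8.5 in = 8.5 × 2.54 = 21.59 cm.
15 / 7.5 = 2 sts/cm.
21.59 × 2 = 43.18 sts.
→ 44.

44 stitches.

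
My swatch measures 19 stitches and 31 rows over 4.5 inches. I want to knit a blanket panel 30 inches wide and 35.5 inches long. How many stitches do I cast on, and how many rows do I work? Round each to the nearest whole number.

Stitch gauge = 19/4.5 = 4.222 sts/in; 30 × 4.222 = 126.67 → 127 sts.
Row gauge = 31/4.5 = 6.889 rows/in; 35.5 × 6.889 = 244.56 → 245 rows.

Cast on 127 stitches and work 245 rows.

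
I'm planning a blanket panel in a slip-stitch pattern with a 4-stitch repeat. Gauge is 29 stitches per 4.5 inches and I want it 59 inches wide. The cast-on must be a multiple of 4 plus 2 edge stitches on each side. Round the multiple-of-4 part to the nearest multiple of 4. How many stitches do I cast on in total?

CO 380 sts.

29 / 4.5 = 6.444 sts per inch.
59 × 6.444 = 380.22 sts.
Less 4 edge sts → 376.22 for the repeat.
Nearest multiple of 4: 376.
Add back 4 edge sts → 380.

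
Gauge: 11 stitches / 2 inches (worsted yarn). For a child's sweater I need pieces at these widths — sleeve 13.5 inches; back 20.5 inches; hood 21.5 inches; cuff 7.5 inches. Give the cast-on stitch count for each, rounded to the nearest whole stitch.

Rate = 11/2 = 5.5 sts per in.
sleeve: 13.5 × 5.5 = 74.25 → 74.
back: 20.5 × 5.5 = 112.75 → 113.
hood: 21.5 × 5.5 = 118.25 → 118.
cuff: 7.5 × 5.5 = 41.25 → 41.

sleeve 74; back 113; hood 118; cuff 41.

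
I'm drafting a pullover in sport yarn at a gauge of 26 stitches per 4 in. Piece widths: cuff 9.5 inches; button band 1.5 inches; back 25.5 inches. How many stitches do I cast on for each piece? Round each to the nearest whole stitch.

Rate = 26/4 = 6.5 sts per in.
cuff: 9.5 × 6.5 = 61.75 → 62.
button band: 1.5 × 6.5 = 9.75 → 10.
back: 25.5 × 6.5 = 165.75 → 166.

cuff 62; button band 10; back 166.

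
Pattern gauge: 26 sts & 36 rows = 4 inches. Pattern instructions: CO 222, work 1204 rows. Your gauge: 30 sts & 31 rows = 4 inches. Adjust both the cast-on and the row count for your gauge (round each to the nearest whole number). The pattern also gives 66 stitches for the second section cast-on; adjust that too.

Stitches: 222 × 30/26 = 256.15 → 256.
Rows: 1204 × 31/36 = 1036.78 → 1037.
second section cast-on: 66 × 30/26 = 76.15 → 76.

Cast on 256 stitches; work 1037 rows; second section cast-on 76 stitches.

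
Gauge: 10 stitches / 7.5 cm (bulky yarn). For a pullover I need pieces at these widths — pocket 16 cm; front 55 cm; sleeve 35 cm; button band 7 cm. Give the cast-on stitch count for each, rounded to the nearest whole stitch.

Rate = 10/7.5 = 1.333 sts per cm.
pocket: 16 × 1.333 = 21.33 → 21.
front: 55 × 1.333 = 73.33 → 73.
sleeve: 35 × 1.333 = 46.67 → 47.
button band: 7 × 1.333 = 9.33 → 9.

pocket 21; front 73; sleeve 47; button band 9.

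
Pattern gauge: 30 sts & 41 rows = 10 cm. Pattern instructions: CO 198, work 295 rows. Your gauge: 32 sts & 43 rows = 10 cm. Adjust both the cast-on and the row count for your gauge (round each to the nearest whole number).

Stitches: 198 × 32/30 = 211.20 → 211.
Rows: 295 × 43/41 = 309.39 → 309.

Cast on 211 stitches; work 309 rows.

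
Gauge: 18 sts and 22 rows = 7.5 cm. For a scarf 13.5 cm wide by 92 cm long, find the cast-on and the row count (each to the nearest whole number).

Cast on 32 stitches and work 270 rows.

Stitch gauge = 18/7.5 = 2.4 sts/cm; 13.5 × 2.4 = 32.40 → 32 sts.
Row gauge = 22/7.5 = 2.933 rows/cm; 92 × 2.933 = 269.87 → 270 rows.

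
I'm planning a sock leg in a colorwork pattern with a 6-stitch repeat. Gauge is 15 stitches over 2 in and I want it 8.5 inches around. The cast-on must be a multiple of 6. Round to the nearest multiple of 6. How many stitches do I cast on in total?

15 / 2 = 7.5 sts per inch.
8.5 × 7.5 = 63.75 sts.
Nearest multiple of 6: 66.

Cast on 66 stitches.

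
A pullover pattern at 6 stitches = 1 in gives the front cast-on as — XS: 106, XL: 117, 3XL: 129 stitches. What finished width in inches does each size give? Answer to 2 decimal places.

XS 17.67 inches; XL 19.50 inches; 3XL 21.50 inches.

6/1 = 6 sts per in.
XS: 106 / 6 = 17.667 → 17.67 in.
XL: 117 / 6 = 19.500 → 19.50 in.
3XL: 129 / 6 = 21.500 → 21.50 in.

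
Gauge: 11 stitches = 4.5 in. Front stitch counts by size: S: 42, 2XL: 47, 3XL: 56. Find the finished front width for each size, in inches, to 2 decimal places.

11/4.5 = 2.444 sts per in.
S: 42 / 2.444 = 17.182 → 17.18 in.
2XL: 47 / 2.444 = 19.227 → 19.23 in.
3XL: 56 / 2.444 = 22.909 → 22.91 in.

S 17.18 inches; 2XL 19.23 inches; 3XL 22.91 inches.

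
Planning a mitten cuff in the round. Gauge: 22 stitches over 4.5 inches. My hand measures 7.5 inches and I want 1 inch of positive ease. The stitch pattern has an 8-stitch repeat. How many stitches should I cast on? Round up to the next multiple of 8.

Finished = 7.5 + 1 = 8.5 inches.
22 / 4.5 = 4.889 sts/in.
8.5 × 4.889 = 41.56 sts.
Next multiple of 8: 48.

CO 48 sts.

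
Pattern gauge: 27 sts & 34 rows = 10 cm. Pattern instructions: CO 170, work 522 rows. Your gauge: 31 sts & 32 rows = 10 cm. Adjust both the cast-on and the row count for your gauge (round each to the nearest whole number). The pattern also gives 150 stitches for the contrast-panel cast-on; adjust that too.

Cast on 195 stitches; work 491 rows; contrast-panel cast-on 172 stitches.

Stitches: 170 × 31/27 = 195.19 → 195.
Rows: 522 × 32/34 = 491.29 → 491.
contrast-panel cast-on: 150 × 31/27 = 172.22 → 172.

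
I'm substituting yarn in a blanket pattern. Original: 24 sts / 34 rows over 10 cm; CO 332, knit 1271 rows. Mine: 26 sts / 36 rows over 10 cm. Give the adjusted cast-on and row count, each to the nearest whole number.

Stitches: 332 × 26/24 = 359.67 → 360.
Rows: 1271 × 36/34 = 1345.76 → 1346.

Cast on 360 stitches; work 1346 rows.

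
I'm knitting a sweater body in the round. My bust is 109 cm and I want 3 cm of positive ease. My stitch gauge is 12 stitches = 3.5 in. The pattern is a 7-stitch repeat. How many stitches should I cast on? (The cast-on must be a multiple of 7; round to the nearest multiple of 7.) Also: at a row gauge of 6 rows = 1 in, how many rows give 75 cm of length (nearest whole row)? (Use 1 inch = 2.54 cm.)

Finished = 109 + 3 = 112 cm.
112 cm × 1/2.54 = 44.09 inches.
12/3.5 = 3.429 sts per in; 44.09 × 3.429 = 151.18 sts.
Nearest multiple of 7 → 154.
75 cm = 29.53 inches; × 6 = 177.17 → 177 rows.

Cast on 154 stitches; work 177 rows.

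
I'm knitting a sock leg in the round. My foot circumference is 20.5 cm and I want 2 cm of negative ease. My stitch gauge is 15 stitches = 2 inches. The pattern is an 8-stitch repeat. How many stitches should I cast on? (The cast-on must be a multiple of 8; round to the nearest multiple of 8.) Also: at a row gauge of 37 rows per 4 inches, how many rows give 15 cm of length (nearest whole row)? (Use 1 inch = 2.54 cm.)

Cast on 56 stitches; work 55 rows.

Finished = 20.5 − 2 = 18.5 cm.
18.5 cm × 1/2.54 = 7.28 inches.
15/2 = 7.5 sts per in; 7.28 × 7.5 = 54.63 sts.
Nearest multiple of 8 → 56.
15 cm = 5.91 inches; × 9.25 = 54.63 → 55 rows.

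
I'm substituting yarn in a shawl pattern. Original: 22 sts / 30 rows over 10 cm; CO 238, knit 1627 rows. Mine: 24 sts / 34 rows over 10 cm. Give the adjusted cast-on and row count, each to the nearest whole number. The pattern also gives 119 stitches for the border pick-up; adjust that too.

Stitches: 238 × 24/22 = 259.64 → 260.
Rows: 1627 × 34/30 = 1843.93 → 1844.
border pick-up: 119 × 24/22 = 129.82 → 130.

Cast on 260 stitches; work 1844 rows; border pick-up 130 stitches.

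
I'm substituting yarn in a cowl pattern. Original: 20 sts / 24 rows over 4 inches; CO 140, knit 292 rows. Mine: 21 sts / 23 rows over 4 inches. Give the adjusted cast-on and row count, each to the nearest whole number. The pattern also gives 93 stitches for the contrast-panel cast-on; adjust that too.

Stitches: 140 × 21/20 = 147.00 → 147.
Rows: 292 × 23/24 = 279.83 → 280.
contrast-panel cast-on: 93 × 21/20 = 97.65 → 98.

Cast on 147 stitches; work 280 rows; contrast-panel cast-on 98 stitches.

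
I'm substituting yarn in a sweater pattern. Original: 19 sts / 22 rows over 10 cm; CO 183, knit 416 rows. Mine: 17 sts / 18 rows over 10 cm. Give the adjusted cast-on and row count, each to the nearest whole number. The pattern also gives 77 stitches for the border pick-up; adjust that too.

Stitches: 183 × 17/19 = 163.74 → 164.
Rows: 416 × 18/22 = 340.36 → 340.
border pick-up: 77 × 17/19 = 68.89 → 69.

Cast on 164 stitches; work 340 rows; border pick-up 69 stitches.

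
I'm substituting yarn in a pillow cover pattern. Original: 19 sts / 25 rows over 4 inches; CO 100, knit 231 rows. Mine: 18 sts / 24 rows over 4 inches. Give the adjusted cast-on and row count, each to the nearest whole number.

Cast on 95 stitches; work 222 rows.

Stitches: 100 × 18/19 = 94.74 → 95.
Rows: 231 × 24/25 = 221.76 → 222.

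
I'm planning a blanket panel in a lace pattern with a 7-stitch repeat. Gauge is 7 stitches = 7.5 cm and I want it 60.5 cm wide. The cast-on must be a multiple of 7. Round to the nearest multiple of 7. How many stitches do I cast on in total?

Cast on 56 stitches.

7 / 7.5 = 0.933 sts per cm.
60.5 × 0.933 = 56.47 sts.
Nearest multiple of 7: 56.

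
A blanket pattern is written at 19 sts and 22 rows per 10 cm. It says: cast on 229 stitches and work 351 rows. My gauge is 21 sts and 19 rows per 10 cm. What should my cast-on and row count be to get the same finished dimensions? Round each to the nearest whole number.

Cast on 253 stitches; work 303 rows.

Stitches: 229 × 21/19 = 253.11 → 253.
Rows: 351 × 19/22 = 303.14 → 303.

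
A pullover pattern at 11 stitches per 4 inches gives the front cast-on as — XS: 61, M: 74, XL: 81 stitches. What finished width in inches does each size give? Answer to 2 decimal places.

XS 22.18 inches; M 26.91 inches; XL 29.45 inches.

11/4 = 2.75 sts per in.
XS: 61 / 2.75 = 22.182 → 22.18 in.
M: 74 / 2.75 = 26.909 → 26.91 in.
XL: 81 / 2.75 = 29.455 → 29.45 in.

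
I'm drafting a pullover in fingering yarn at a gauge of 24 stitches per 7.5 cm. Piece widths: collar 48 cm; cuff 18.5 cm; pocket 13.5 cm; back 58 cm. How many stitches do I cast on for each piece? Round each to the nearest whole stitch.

collar 154; cuff 59; pocket 43; back 186.

Rate = 24/7.5 = 3.2 sts per cm.
collar: 48 × 3.2 = 153.60 → 154.
cuff: 18.5 × 3.2 = 59.20 → 59.
pocket: 13.5 × 3.2 = 43.20 → 43.
back: 58 × 3.2 = 185.60 → 186.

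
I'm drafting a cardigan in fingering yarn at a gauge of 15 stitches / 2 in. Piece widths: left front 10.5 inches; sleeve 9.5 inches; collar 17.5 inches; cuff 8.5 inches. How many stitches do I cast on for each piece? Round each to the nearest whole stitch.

Rate = 15/2 = 7.5 sts per in.
left front: 10.5 × 7.5 = 78.75 → 79.
sleeve: 9.5 × 7.5 = 71.25 → 71.
collar: 17.5 × 7.5 = 131.25 → 131.
cuff: 8.5 × 7.5 = 63.75 → 64.

left front 79; sleeve 71; collar 131; cuff 64.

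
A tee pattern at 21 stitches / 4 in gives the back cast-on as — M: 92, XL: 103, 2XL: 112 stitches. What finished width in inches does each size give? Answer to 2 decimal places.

21/4 = 5.25 sts per in.
M: 92 / 5.25 = 17.524 → 17.52 in.
XL: 103 / 5.25 = 19.619 → 19.62 in.
2XL: 112 / 5.25 = 21.333 → 21.33 in.

M 17.52 inches; XL 19.62 inches; 2XL 21.33 inches.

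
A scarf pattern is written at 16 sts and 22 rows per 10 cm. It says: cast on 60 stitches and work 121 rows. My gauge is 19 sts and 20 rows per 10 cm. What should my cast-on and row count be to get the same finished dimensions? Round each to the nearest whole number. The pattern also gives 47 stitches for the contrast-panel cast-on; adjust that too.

Cast on 71 stitches; work 110 rows; contrast-panel cast-on 56 stitches.

Stitches: 60 × 19/16 = 71.25 → 71.
Rows: 121 × 20/22 = 110.00 → 110.
contrast-panel cast-on: 47 × 19/16 = 55.81 → 56.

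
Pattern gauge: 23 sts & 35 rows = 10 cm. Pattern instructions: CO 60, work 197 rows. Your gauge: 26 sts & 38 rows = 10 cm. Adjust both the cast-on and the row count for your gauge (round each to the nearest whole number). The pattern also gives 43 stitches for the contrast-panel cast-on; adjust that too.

Cast on 68 stitches; work 214 rows; contrast-panel cast-on 49 stitches.

Stitches: 60 × 26/23 = 67.83 → 68.
Rows: 197 × 38/35 = 213.89 → 214.
contrast-panel cast-on: 43 × 26/23 = 48.61 → 49.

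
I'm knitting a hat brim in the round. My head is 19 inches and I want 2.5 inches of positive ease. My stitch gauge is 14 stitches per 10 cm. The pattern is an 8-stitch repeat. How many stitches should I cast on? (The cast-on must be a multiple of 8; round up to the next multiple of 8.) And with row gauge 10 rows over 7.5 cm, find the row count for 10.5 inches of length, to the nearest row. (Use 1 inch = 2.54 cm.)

Cast on 80 stitches; work 36 rows.

Finished = 19 + 2.5 = 21.5 inches.
21.5 inches × 2.54 = 54.61 cm.
14/10 = 1.4 sts per cm; 54.61 × 1.4 = 76.45 sts.
Next multiple of 8 → 80.
10.5 inches = 26.67 cm; × 1.333 = 35.56 → 36 rows.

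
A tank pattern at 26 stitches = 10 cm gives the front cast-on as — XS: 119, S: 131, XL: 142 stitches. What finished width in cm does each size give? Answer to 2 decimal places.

26/10 = 2.6 sts per cm.
XS: 119 / 2.6 = 45.769 → 45.77 cm.
S: 131 / 2.6 = 50.385 → 50.38 cm.
XL: 142 / 2.6 = 54.615 → 54.62 cm.

XS 45.77 cm; S 50.38 cm; XL 54.62 cm.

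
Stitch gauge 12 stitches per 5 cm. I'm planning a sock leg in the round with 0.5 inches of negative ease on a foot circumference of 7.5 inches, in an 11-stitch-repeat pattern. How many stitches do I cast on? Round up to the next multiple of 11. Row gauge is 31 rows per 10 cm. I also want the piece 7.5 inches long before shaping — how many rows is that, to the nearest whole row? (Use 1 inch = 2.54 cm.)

Finished = 7.5 − 0.5 = 7 inches.
7 inches × 2.54 = 17.78 cm.
12/5 = 2.4 sts per cm; 17.78 × 2.4 = 42.67 sts.
Next multiple of 11 → 44.
7.5 inches = 19.05 cm; × 3.1 = 59.05 → 59 rows.

Cast on 44 stitches; work 59 rows.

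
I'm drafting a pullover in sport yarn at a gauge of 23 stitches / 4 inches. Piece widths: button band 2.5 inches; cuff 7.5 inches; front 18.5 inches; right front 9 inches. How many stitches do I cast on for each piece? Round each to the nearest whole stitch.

button band 14; cuff 43; front 106; right front 52.

Rate = 23/4 = 5.75 sts per in.
button band: 2.5 × 5.75 = 14.38 → 14.
cuff: 7.5 × 5.75 = 43.12 → 43.
front: 18.5 × 5.75 = 106.38 → 106.
right front: 9 × 5.75 = 51.75 → 52.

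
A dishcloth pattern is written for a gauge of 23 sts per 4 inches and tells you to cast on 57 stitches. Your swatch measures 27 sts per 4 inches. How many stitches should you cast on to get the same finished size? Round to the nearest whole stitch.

Scale factor = 27 / 23 = 1.174.
57 × 27 / 23 = 66.91 sts.
→ 67 sts.

Cast on 67 stitches.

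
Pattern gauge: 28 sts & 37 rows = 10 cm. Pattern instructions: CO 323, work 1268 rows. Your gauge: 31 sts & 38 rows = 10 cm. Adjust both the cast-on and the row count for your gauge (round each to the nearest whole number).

Stitches: 323 × 31/28 = 357.61 → 358.
Rows: 1268 × 38/37 = 1302.27 → 1302.

Cast on 358 stitches; work 1302 rows.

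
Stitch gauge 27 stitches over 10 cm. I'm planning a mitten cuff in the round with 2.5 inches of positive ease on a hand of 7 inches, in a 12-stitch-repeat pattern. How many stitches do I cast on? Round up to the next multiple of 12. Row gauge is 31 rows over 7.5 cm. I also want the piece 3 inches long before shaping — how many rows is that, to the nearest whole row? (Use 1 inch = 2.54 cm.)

Cast on 72 stitches; work 31 rows.

Finished = 7 + 2.5 = 9.5 inches.
9.5 inches × 2.54 = 24.13 cm.
27/10 = 2.7 sts per cm; 24.13 × 2.7 = 65.15 sts.
Next multiple of 12 → 72.
3 inches = 7.62 cm; × 4.133 = 31.50 → 31 rows.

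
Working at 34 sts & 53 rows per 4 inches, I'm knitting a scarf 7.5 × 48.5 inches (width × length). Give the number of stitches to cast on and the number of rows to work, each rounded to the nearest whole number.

Cast on 64 stitches and work 643 rows.

Stitch gauge = 34/4 = 8.5 sts/in; 7.5 × 8.5 = 63.75 → 64 sts.
Row gauge = 53/4 = 13.25 rows/in; 48.5 × 13.25 = 642.62 → 643 rows.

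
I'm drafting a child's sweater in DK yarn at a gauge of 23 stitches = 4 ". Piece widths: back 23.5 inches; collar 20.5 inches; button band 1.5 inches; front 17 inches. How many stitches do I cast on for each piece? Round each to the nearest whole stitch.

back 135; collar 118; button band 9; front 98.

Rate = 23/4 = 5.75 sts per in.
back: 23.5 × 5.75 = 135.12 → 135.
collar: 20.5 × 5.75 = 117.88 → 118.
button band: 1.5 × 5.75 = 8.62 → 9.
front: 17 × 5.75 = 97.75 → 98.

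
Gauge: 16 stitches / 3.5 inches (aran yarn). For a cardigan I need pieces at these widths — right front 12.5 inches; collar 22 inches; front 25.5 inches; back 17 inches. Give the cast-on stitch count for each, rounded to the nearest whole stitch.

right front 57; collar 101; front 117; back 78.

Rate = 16/3.5 = 4.571 sts per in.
right front: 12.5 × 4.571 = 57.14 → 57.
collar: 22 × 4.571 = 100.57 → 101.
front: 25.5 × 4.571 = 116.57 → 117.
back: 17 × 4.571 = 77.71 → 78.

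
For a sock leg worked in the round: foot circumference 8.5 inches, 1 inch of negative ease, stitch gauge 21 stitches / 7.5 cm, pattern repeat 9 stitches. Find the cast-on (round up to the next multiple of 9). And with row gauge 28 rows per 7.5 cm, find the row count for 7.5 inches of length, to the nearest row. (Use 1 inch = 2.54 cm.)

Finished = 8.5 − 1 = 7.5 inches.
7.5 inches × 2.54 = 19.05 cm.
21/7.5 = 2.8 sts per cm; 19.05 × 2.8 = 53.34 sts.
Next multiple of 9 → 54.
7.5 inches = 19.05 cm; × 3.733 = 71.12 → 71 rows.

Cast on 54 stitches; work 71 rows.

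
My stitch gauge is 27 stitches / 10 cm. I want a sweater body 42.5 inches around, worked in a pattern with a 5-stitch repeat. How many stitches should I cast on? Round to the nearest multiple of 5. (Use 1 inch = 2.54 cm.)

42.5 in = 42.5 × 2.54 = 107.95 cm.
27 / 10 = 2.7 sts/cm.
107.95 × 2.7 = 291.46 sts.
→ 290.

290 stitches.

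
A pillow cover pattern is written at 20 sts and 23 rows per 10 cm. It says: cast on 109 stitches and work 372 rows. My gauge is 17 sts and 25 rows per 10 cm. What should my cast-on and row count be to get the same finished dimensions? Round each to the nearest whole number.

Cast on 93 stitches; work 404 rows.

Stitches: 109 × 17/20 = 92.65 → 93.
Rows: 372 × 25/23 = 404.35 → 404.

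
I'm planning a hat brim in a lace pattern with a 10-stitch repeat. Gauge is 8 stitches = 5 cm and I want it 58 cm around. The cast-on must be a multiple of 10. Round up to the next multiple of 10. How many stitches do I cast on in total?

Cast on 100 stitches.

8 / 5 = 1.6 sts per cm.
58 × 1.6 = 92.80 sts.
Next multiple of 10: 100.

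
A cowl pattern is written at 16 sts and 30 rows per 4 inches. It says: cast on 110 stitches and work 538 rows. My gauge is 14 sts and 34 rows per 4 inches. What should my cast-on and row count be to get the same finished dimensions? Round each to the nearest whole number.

Cast on 96 stitches; work 610 rows.

Stitches: 110 × 14/16 = 96.25 → 96.
Rows: 538 × 34/30 = 609.73 → 610.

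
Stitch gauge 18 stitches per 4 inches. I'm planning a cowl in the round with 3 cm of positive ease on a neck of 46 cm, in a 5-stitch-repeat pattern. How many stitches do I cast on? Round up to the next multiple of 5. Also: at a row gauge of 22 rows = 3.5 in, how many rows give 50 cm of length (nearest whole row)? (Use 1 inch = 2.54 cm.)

Finished = 46 + 3 = 49 cm.
49 cm × 1/2.54 = 19.29 inches.
18/4 = 4.5 sts per in; 19.29 × 4.5 = 86.81 sts.
Next multiple of 5 → 90.
50 cm = 19.69 inches; × 6.286 = 123.73 → 124 rows.

Cast on 90 stitches; work 124 rows.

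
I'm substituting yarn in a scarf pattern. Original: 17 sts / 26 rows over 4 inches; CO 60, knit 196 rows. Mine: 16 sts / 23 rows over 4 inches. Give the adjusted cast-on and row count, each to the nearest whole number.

Stitches: 60 × 16/17 = 56.47 → 56.
Rows: 196 × 23/26 = 173.38 → 173.

Cast on 56 stitches; work 173 rows.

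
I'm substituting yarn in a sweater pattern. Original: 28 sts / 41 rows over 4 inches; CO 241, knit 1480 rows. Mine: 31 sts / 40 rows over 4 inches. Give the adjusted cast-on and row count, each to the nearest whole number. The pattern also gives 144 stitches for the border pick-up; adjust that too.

Cast on 267 stitches; work 1444 rows; border pick-up 159 stitches.

Stitches: 241 × 31/28 = 266.82 → 267.
Rows: 1480 × 40/41 = 1443.90 → 1444.
border pick-up: 144 × 31/28 = 159.43 → 159.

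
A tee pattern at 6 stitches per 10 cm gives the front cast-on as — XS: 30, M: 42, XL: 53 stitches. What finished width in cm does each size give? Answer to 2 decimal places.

6/10 = 0.6 sts per cm.
XS: 30 / 0.6 = 50.000 → 50.00 cm.
M: 42 / 0.6 = 70.000 → 70.00 cm.
XL: 53 / 0.6 = 88.333 → 88.33 cm.

XS 50.00 cm; M 70.00 cm; XL 88.33 cm.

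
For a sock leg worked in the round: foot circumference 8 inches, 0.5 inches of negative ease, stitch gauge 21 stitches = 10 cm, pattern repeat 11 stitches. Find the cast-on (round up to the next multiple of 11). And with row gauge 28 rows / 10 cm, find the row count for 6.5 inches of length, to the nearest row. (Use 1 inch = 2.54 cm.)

Cast on 44 stitches; work 46 rows.

Finished = 8 − 0.5 = 7.5 inches.
7.5 inches × 2.54 = 19.05 cm.
21/10 = 2.1 sts per cm; 19.05 × 2.1 = 40.01 sts.
Next multiple of 11 → 44.
6.5 inches = 16.51 cm; × 2.8 = 46.23 → 46 rows.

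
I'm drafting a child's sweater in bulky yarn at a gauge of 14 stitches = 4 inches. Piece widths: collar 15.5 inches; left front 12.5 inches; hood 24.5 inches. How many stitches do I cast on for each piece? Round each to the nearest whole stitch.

Rate = 14/4 = 3.5 sts per in.
collar: 15.5 × 3.5 = 54.25 → 54.
left front: 12.5 × 3.5 = 43.75 → 44.
hood: 24.5 × 3.5 = 85.75 → 86.

collar 54; left front 44; hood 86.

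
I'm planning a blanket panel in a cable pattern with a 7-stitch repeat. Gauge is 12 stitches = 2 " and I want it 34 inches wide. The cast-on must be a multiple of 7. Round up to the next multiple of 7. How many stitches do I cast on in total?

CO 210 sts.

12 / 2 = 6 sts per inch.
34 × 6 = 204.00 sts.
Next multiple of 7: 210.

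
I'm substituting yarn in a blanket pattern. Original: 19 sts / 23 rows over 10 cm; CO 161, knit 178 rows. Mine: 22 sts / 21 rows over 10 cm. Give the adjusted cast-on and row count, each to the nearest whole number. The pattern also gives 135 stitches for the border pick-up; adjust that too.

Cast on 186 stitches; work 163 rows; border pick-up 156 stitches.

Stitches: 161 × 22/19 = 186.42 → 186.
Rows: 178 × 21/23 = 162.52 → 163.
border pick-up: 135 × 22/19 = 156.32 → 156.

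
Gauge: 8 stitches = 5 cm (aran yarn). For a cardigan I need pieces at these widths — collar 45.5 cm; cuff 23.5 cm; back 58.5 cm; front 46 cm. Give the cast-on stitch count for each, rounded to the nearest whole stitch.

collar 73; cuff 38; back 94; front 74.

Rate = 8/5 = 1.6 sts per cm.
collar: 45.5 × 1.6 = 72.80 → 73.
cuff: 23.5 × 1.6 = 37.60 → 38.
back: 58.5 × 1.6 = 93.60 → 94.
front: 46 × 1.6 = 73.60 → 74.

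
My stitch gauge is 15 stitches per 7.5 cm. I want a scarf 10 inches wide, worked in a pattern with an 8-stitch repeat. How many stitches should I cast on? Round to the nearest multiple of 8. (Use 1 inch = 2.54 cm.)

48 stitches.

10 in = 10 × 2.54 = 25.40 cm.
15 / 7.5 = 2 sts/cm.
25.40 × 2 = 50.80 sts.
→ 48.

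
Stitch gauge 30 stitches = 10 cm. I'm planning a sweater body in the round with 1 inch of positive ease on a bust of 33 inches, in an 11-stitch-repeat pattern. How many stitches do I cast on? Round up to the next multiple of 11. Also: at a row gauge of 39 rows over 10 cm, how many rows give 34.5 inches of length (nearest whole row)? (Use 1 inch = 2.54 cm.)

Cast on 264 stitches; work 342 rows.

Finished = 33 + 1 = 34 inches.
34 inches × 2.54 = 86.36 cm.
30/10 = 3 sts per cm; 86.36 × 3 = 259.08 sts.
Next multiple of 11 → 264.
34.5 inches = 87.63 cm; × 3.9 = 341.76 → 342 rows.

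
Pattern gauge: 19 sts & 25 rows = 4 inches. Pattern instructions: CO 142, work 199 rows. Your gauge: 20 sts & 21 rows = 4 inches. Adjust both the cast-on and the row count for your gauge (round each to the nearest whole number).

Stitches: 142 × 20/19 = 149.47 → 149.
Rows: 199 × 21/25 = 167.16 → 167.

Cast on 149 stitches; work 167 rows.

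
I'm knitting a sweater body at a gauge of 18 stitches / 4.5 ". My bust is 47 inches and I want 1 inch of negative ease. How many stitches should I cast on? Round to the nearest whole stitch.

CO 184 sts.

Finished = 47 − 1 = 46 in.
18 / 4.5 = 4 sts per inch.
46.00 × 4 = 184.00 sts.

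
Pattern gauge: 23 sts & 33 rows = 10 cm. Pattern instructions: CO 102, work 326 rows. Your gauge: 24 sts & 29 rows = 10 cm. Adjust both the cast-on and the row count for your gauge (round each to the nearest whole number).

Cast on 106 stitches; work 286 rows.

Stitches: 102 × 24/23 = 106.43 → 106.
Rows: 326 × 29/33 = 286.48 → 286.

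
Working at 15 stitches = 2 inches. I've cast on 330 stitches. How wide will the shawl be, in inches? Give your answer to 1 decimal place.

44.0 inches.

15 stitches / 2 inch = 7.5 stitches per inch.
330 / 7.5 = 44.00 inches.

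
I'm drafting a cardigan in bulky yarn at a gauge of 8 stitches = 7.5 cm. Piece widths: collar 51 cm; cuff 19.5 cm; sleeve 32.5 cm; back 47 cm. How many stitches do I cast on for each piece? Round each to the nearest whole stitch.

Rate = 8/7.5 = 1.067 sts per cm.
collar: 51 × 1.067 = 54.40 → 54.
cuff: 19.5 × 1.067 = 20.80 → 21.
sleeve: 32.5 × 1.067 = 34.67 → 35.
back: 47 × 1.067 = 50.13 → 50.

collar 54; cuff 21; sleeve 35; back 50.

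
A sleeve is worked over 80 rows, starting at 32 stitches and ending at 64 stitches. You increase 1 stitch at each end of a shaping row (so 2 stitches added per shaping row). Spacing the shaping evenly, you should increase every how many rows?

Stitches to add: |64 − 32| = 32.
Shaping rows needed: 32 / 2 = 16.
80 rows / 16 = every 5 rows.

Increase every 5th row.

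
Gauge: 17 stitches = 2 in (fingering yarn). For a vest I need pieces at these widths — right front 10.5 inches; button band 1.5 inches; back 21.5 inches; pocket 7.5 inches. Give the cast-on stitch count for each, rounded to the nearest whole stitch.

right front 89; button band 13; back 183; pocket 64.

Rate = 17/2 = 8.5 sts per in.
right front: 10.5 × 8.5 = 89.25 → 89.
button band: 1.5 × 8.5 = 12.75 → 13.
back: 21.5 × 8.5 = 182.75 → 183.
pocket: 7.5 × 8.5 = 63.75 → 64.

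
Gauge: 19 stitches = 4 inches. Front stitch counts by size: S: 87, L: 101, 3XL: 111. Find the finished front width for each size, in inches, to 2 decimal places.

S 18.32 inches; L 21.26 inches; 3XL 23.37 inches.

19/4 = 4.75 sts per in.
S: 87 / 4.75 = 18.316 → 18.32 in.
L: 101 / 4.75 = 21.263 → 21.26 in.
3XL: 111 / 4.75 = 23.368 → 23.37 in.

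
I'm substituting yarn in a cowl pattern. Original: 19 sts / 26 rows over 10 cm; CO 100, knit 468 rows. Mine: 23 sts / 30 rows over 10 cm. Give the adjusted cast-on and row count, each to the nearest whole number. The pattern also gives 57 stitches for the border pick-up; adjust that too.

Cast on 121 stitches; work 540 rows; border pick-up 69 stitches.

Stitches: 100 × 23/19 = 121.05 → 121.
Rows: 468 × 30/26 = 540.00 → 540.
border pick-up: 57 × 23/19 = 69.00 → 69.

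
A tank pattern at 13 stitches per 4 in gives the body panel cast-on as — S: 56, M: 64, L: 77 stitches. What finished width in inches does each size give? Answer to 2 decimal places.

13/4 = 3.25 sts per in.
S: 56 / 3.25 = 17.231 → 17.23 in.
M: 64 / 3.25 = 19.692 → 19.69 in.
L: 77 / 3.25 = 23.692 → 23.69 in.

S 17.23 inches; M 19.69 inches; L 23.69 inches.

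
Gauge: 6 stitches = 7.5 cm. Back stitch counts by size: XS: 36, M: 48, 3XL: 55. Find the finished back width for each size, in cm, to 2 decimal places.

XS 45.00 cm; M 60.00 cm; 3XL 68.75 cm.

6/7.5 = 0.8 sts per cm.
XS: 36 / 0.8 = 45.000 → 45.00 cm.
M: 48 / 0.8 = 60.000 → 60.00 cm.
3XL: 55 / 0.8 = 68.750 → 68.75 cm.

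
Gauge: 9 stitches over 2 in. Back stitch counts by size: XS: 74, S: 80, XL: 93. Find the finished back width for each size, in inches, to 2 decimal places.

XS 16.44 inches; S 17.78 inches; XL 20.67 inches.

9/2 = 4.5 sts per in.
XS: 74 / 4.5 = 16.444 → 16.44 in.
S: 80 / 4.5 = 17.778 → 17.78 in.
XL: 93 / 4.5 = 20.667 → 20.67 in.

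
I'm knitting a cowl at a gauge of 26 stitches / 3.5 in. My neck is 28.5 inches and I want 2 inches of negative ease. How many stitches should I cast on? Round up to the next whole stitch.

Finished = 28.5 − 2 = 26.5 in.
26 / 3.5 = 7.429 sts per inch.
26.50 × 7.429 = 196.86 sts.
→ 197 sts.

197 stitches.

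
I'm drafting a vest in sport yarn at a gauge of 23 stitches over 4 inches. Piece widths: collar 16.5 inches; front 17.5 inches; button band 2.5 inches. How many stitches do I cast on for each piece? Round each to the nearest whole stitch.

collar 95; front 101; button band 14.

Rate = 23/4 = 5.75 sts per in.
collar: 16.5 × 5.75 = 94.88 → 95.
front: 17.5 × 5.75 = 100.62 → 101.
button band: 2.5 × 5.75 = 14.38 → 14.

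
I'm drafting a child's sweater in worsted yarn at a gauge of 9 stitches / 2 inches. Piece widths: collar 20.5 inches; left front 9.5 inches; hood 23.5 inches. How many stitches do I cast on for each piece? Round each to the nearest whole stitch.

Rate = 9/2 = 4.5 sts per in.
collar: 20.5 × 4.5 = 92.25 → 92.
left front: 9.5 × 4.5 = 42.75 → 43.
hood: 23.5 × 4.5 = 105.75 → 106.

collar 92; left front 43; hood 106.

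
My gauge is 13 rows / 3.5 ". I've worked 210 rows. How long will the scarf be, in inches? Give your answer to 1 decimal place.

13 rows / 3.5 inch = 3.714 rows per inch.
210 / 3.714 = 56.54 inches.

56.5 inches.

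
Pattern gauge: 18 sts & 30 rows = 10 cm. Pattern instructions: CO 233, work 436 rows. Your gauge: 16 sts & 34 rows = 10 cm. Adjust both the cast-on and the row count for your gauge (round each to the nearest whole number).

Cast on 207 stitches; work 494 rows.

Stitches: 233 × 16/18 = 207.11 → 207.
Rows: 436 × 34/30 = 494.13 → 494.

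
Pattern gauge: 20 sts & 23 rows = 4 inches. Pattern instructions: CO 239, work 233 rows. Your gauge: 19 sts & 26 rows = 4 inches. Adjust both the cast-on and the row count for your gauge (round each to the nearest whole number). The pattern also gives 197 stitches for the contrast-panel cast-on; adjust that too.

Cast on 227 stitches; work 263 rows; contrast-panel cast-on 187 stitches.

Stitches: 239 × 19/20 = 227.05 → 227.
Rows: 233 × 26/23 = 263.39 → 263.
contrast-panel cast-on: 197 × 19/20 = 187.15 → 187.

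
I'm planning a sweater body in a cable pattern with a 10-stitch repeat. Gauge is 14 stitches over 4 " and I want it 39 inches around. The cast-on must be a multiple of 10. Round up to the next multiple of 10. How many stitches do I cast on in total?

140 stitches.

14 / 4 = 3.5 sts per inch.
39 × 3.5 = 136.50 sts.
Next multiple of 10: 140.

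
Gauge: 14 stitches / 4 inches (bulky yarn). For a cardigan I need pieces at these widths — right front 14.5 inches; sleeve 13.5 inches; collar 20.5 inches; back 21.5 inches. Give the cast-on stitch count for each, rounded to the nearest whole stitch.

right front 51; sleeve 47; collar 72; back 75.

Rate = 14/4 = 3.5 sts per in.
right front: 14.5 × 3.5 = 50.75 → 51.
sleeve: 13.5 × 3.5 = 47.25 → 47.
collar: 20.5 × 3.5 = 71.75 → 72.
back: 21.5 × 3.5 = 75.25 → 75.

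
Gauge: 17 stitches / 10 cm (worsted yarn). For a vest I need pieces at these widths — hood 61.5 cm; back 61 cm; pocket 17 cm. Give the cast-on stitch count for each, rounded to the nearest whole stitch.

hood 105; back 104; pocket 29.

Rate = 17/10 = 1.7 sts per cm.
hood: 61.5 × 1.7 = 104.55 → 105.
back: 61 × 1.7 = 103.70 → 104.
pocket: 17 × 1.7 = 28.90 → 29.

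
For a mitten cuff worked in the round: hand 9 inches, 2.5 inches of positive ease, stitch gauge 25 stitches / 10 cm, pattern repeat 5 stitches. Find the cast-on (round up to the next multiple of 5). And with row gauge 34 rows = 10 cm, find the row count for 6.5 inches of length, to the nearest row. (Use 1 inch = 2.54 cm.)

Cast on 75 stitches; work 56 rows.

Finished = 9 + 2.5 = 11.5 inches.
11.5 inches × 2.54 = 29.21 cm.
25/10 = 2.5 sts per cm; 29.21 × 2.5 = 73.03 sts.
Next multiple of 5 → 75.
6.5 inches = 16.51 cm; × 3.4 = 56.13 → 56 rows.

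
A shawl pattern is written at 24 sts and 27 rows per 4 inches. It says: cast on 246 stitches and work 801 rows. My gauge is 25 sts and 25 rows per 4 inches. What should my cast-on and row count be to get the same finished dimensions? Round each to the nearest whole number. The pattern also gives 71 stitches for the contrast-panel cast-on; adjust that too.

Cast on 256 stitches; work 742 rows; contrast-panel cast-on 74 stitches.

Stitches: 246 × 25/24 = 256.25 → 256.
Rows: 801 × 25/27 = 741.67 → 742.
contrast-panel cast-on: 71 × 25/24 = 73.96 → 74.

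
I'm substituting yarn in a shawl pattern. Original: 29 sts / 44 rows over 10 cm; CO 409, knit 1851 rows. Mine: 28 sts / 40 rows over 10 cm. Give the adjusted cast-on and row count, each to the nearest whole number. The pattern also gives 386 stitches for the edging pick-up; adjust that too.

Stitches: 409 × 28/29 = 394.90 → 395.
Rows: 1851 × 40/44 = 1682.73 → 1683.
edging pick-up: 386 × 28/29 = 372.69 → 373.

Cast on 395 stitches; work 1683 rows; edging pick-up 373 stitches.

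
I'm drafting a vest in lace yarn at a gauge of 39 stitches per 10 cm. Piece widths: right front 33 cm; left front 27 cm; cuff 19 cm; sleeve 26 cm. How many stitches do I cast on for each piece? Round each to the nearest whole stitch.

right front 129; left front 105; cuff 74; sleeve 101.

Rate = 39/10 = 3.9 sts per cm.
right front: 33 × 3.9 = 128.70 → 129.
left front: 27 × 3.9 = 105.30 → 105.
cuff: 19 × 3.9 = 74.10 → 74.
sleeve: 26 × 3.9 = 101.40 → 101.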